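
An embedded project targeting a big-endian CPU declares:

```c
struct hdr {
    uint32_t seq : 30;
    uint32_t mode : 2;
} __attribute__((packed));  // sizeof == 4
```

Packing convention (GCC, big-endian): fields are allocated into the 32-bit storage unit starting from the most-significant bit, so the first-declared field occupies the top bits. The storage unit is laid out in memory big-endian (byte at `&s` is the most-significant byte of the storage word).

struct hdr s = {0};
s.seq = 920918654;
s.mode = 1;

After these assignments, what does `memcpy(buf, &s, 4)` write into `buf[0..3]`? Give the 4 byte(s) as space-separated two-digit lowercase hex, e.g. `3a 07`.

db 90 69 f9

[2+:30] seq=920918654 & 0x3fffffff = 0x36e41a7e; word=0xdb9069f8
[0+:2] mode=1 & 0x3 = 0x1; word=0xdb9069f9
word = 0xdb9069f9 → big-endian bytes:
  [0]=0xdb  [1]=0x90  [2]=0x69  [3]=0xf9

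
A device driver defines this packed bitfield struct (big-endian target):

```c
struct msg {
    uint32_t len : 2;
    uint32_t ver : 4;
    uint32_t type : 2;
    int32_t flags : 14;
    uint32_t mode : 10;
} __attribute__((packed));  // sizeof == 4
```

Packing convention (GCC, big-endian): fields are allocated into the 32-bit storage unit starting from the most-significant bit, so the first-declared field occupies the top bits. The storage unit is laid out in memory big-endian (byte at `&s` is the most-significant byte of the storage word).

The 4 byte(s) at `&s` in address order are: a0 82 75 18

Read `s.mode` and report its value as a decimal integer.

[0]=0xa0 [1]=0x82 [2]=0x75 [3]=0x18 (big-endian) → word 0xa0827518
len:2 @ bit 30 → (0xa0827518>>30)&0x3 = 0x2
ver:4 @ bit 26 → (0xa0827518>>26)&0xf = 0x8
type:2 @ bit 24 → (0xa0827518>>24)&0x3 = 0x0
flags:14 @ bit 10 → (0xa0827518>>10)&0x3fff = 0x209d
mode:10 @ bit 0 → (0xa0827518>>0)&0x3ff = 0x118  ←

280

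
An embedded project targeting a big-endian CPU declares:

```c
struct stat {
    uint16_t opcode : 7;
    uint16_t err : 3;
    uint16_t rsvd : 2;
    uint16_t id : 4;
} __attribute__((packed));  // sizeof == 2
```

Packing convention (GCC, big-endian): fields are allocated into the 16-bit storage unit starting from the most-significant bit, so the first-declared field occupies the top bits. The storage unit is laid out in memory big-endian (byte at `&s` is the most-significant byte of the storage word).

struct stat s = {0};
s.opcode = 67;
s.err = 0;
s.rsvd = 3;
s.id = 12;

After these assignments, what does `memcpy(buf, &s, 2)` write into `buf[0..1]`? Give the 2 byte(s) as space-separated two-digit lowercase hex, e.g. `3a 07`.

86 3c

[9+:7] opcode=67 & 0x7f = 0x43; word=0x8600
[6+:3] err=0 & 0x7 = 0x0; word=0x8600
[4+:2] rsvd=3 & 0x3 = 0x3; word=0x8630
[0+:4] id=12 & 0xf = 0xc; word=0x863c
word = 0x863c → big-endian bytes:
  [0]=0x86  [1]=0x3c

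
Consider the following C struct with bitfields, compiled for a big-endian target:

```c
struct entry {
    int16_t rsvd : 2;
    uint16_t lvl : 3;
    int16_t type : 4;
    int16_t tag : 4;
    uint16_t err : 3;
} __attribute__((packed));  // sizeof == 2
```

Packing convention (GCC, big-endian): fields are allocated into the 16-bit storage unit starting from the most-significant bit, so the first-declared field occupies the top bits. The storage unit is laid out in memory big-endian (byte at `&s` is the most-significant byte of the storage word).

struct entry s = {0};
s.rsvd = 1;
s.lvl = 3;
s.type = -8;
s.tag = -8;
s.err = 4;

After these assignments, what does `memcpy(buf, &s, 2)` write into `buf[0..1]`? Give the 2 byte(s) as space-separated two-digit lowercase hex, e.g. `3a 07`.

5c 44

rsvd:2 = 1 → 0x1 << 14 → word 0x4000
lvl:3 = 3 → 0x3 << 11 → word 0x5800
type:4 = -8 → 0x8 << 7 → word 0x5c00
tag:4 = -8 → 0x8 << 3 → word 0x5c40
err:3 = 4 → 0x4 << 0 → word 0x5c44
word = 0x5c44 → big-endian bytes:
  [0]=0x5c  [1]=0x44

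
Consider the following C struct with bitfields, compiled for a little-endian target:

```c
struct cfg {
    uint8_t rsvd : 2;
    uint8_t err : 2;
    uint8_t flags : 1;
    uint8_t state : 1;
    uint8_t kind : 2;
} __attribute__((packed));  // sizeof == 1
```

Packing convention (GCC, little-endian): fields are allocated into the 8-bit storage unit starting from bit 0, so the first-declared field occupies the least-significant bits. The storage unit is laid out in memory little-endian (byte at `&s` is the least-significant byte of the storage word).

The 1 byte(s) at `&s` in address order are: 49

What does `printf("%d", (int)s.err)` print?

[0]=0x49 (little-endian) → word 0x49
rsvd:2 @ bit 0 → (0x49>>0)&0x3 = 0x1
err:2 @ bit 2 → (0x49>>2)&0x3 = 0x2  ←
flags:1 @ bit 4 → (0x49>>4)&0x1 = 0x0
state:1 @ bit 5 → (0x49>>5)&0x1 = 0x0
kind:2 @ bit 6 → (0x49>>6)&0x3 = 0x1

2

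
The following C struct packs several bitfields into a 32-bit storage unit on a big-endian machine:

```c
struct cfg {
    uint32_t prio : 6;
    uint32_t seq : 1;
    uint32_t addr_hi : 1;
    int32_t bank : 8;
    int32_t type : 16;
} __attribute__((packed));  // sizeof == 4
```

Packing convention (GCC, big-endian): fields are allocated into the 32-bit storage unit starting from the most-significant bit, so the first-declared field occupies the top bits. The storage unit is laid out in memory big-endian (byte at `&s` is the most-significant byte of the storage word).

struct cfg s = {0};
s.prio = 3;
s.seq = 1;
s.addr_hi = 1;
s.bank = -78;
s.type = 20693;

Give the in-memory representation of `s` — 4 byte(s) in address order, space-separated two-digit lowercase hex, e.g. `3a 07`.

0f b2 50 d5

prio (6b) val=3 bits=0x3 at bit 26: 0x0c000000
seq (1b) val=1 bits=0x1 at bit 25: 0x0e000000
addr_hi (1b) val=1 bits=0x1 at bit 24: 0x0f000000
bank (8b) val=-78 bits=0xb2 at bit 16: 0x0fb20000
type (16b) val=20693 bits=0x50d5 at bit 0: 0x0fb250d5
word = 0x0fb250d5 → big-endian bytes:
  [0]=0x0f  [1]=0xb2  [2]=0x50  [3]=0xd5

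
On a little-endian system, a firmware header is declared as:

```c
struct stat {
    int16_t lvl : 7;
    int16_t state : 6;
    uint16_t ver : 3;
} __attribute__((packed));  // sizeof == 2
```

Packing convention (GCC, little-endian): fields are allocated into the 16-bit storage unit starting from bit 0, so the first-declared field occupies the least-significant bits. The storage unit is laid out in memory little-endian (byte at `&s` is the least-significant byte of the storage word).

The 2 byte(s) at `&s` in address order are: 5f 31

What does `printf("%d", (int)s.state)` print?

[0]=0x5f [1]=0x31 (little-endian) → word 0x315f
lvl:7 @ bit 0 → (0x315f>>0)&0x7f = 0x5f
state:6 @ bit 7 → (0x315f>>7)&0x3f = 0x22  ←
ver:3 @ bit 13 → (0x315f>>13)&0x7 = 0x1
state signed 6b, MSB=1: 34 - 64 = -30

-30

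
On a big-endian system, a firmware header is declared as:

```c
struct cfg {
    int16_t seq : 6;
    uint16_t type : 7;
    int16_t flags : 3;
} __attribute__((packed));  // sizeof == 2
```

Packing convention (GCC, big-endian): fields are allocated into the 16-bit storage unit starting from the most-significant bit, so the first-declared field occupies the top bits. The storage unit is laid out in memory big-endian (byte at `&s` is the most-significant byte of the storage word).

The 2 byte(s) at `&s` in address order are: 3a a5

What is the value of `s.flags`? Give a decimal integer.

-3

[0]=0x3a [1]=0xa5 (big-endian) → word 0x3aa5
seq [10+:6] = (word>>10) & 0x3f = 14
type [3+:7] = (word>>3) & 0x7f = 84
flags [0+:3] = (word>>0) & 0x7 = 5  ←
flags signed 3b, MSB=1: 5 - 8 = -3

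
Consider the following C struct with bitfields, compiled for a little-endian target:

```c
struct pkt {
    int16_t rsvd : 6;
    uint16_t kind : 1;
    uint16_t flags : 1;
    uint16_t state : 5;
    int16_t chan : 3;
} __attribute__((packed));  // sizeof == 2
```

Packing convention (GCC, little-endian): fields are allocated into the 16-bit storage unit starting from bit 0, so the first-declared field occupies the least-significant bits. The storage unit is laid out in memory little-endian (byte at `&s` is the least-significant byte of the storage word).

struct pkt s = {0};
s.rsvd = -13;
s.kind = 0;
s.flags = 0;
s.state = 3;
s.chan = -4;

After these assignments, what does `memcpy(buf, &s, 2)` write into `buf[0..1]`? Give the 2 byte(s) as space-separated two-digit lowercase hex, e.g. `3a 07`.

33 83

rsvd:6 = -13 → 0x33 << 0 → word 0x0033
kind:1 = 0 → 0x0 << 6 → word 0x0033
flags:1 = 0 → 0x0 << 7 → word 0x0033
state:5 = 3 → 0x3 << 8 → word 0x0333
chan:3 = -4 → 0x4 << 13 → word 0x8333
word = 0x8333 → little-endian bytes:
  [0]=0x33  [1]=0x83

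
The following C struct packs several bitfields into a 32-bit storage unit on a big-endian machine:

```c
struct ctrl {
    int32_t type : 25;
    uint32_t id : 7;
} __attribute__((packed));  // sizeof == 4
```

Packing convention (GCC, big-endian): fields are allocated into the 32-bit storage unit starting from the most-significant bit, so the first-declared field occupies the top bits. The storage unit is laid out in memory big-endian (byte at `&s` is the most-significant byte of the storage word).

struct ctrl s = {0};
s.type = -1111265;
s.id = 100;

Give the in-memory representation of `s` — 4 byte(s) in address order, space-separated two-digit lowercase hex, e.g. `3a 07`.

f7 85 8f e4

type:25 = -1111265 → 0x1ef0b1f << 7 → word 0xf7858f80
id:7 = 100 → 0x64 << 0 → word 0xf7858fe4
word = 0xf7858fe4 → big-endian bytes:
  [0]=0xf7  [1]=0x85  [2]=0x8f  [3]=0xe4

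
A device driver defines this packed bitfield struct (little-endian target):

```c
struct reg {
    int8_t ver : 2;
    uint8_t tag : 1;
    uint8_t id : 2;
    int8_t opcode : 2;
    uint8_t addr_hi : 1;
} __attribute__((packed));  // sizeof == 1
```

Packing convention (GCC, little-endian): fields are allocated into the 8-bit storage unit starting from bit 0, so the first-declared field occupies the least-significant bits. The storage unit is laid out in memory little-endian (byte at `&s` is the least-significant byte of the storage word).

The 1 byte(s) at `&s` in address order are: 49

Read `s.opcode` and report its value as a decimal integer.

[0]=0x49 (little-endian) → word 0x49
ver [0+:2] = (word>>0) & 0x3 = 1
tag [2+:1] = (word>>2) & 0x1 = 0
id [3+:2] = (word>>3) & 0x3 = 1
opcode [5+:2] = (word>>5) & 0x3 = 2  ←
addr_hi [7+:1] = (word>>7) & 0x1 = 0
opcode signed 2b, MSB=1: 2 - 4 = -2

-2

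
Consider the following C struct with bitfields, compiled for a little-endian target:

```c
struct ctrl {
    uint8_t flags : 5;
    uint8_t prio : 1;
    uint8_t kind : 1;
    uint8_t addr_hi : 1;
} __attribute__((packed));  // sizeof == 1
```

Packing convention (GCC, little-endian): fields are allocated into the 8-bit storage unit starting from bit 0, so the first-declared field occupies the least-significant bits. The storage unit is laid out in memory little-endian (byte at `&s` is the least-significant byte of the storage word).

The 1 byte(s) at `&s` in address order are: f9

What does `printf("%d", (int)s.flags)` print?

25

[0]=0xf9 (little-endian) → word 0xf9
flags:5 @ bit 0 → (0xf9>>0)&0x1f = 0x19  ←
prio:1 @ bit 5 → (0xf9>>5)&0x1 = 0x1
kind:1 @ bit 6 → (0xf9>>6)&0x1 = 0x1
addr_hi:1 @ bit 7 → (0xf9>>7)&0x1 = 0x1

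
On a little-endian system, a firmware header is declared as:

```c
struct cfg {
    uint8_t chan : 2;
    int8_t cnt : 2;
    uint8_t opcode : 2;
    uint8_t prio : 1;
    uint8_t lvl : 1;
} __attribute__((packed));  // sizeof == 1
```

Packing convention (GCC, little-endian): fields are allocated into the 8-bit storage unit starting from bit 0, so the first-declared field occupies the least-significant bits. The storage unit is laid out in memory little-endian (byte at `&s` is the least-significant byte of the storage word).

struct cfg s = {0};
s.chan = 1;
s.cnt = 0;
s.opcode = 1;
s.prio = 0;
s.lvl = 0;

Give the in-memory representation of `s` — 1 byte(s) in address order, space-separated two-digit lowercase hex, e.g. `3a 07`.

chan (2b) val=1 bits=0x1 at bit 0: 0x01
cnt (2b) val=0 bits=0x0 at bit 2: 0x01
opcode (2b) val=1 bits=0x1 at bit 4: 0x11
prio (1b) val=0 bits=0x0 at bit 6: 0x11
lvl (1b) val=0 bits=0x0 at bit 7: 0x11
word = 0x11 → little-endian bytes:
  [0]=0x11

11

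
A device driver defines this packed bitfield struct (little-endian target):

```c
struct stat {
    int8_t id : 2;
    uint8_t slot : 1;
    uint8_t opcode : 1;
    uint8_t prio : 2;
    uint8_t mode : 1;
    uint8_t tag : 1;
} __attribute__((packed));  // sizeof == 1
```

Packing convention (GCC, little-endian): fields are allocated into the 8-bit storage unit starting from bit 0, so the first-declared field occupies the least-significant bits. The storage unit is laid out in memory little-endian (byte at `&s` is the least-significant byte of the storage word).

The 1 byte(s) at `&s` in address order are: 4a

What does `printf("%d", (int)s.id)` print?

-2

[0]=0x4a (little-endian) → word 0x4a
id [0+:2] = (word>>0) & 0x3 = 2  ←
slot [2+:1] = (word>>2) & 0x1 = 0
opcode [3+:1] = (word>>3) & 0x1 = 1
prio [4+:2] = (word>>4) & 0x3 = 0
mode [6+:1] = (word>>6) & 0x1 = 1
tag [7+:1] = (word>>7) & 0x1 = 0
id signed 2b, MSB=1: 2 - 4 = -2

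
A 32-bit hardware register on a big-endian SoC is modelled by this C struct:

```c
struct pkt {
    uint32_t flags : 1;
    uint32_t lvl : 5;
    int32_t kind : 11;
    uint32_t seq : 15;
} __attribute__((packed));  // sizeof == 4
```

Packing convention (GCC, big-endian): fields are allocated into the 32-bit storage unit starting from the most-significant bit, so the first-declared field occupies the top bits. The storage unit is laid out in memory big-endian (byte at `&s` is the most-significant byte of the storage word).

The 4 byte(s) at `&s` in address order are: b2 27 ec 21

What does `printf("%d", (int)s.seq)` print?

[0]=0xb2 [1]=0x27 [2]=0xec [3]=0x21 (big-endian) → word 0xb227ec21
flags [31+:1] = (word>>31) & 0x1 = 1
lvl [26+:5] = (word>>26) & 0x1f = 12
kind [15+:11] = (word>>15) & 0x7ff = 1103
seq [0+:15] = (word>>0) & 0x7fff = 27681  ←

27681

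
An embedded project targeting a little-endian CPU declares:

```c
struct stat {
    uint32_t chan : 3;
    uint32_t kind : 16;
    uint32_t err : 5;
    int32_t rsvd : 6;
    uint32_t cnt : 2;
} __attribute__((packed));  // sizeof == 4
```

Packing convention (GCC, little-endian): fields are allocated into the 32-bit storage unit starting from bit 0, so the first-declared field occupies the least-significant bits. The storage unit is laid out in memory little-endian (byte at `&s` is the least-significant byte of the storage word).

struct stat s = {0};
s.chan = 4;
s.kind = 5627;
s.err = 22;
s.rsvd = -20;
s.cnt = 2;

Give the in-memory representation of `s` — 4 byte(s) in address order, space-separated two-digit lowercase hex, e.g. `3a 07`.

dc af b0 ac

chan:3 = 4 → 0x4 << 0 → word 0x00000004
kind:16 = 5627 → 0x15fb << 3 → word 0x0000afdc
err:5 = 22 → 0x16 << 19 → word 0x00b0afdc
rsvd:6 = -20 → 0x2c << 24 → word 0x2cb0afdc
cnt:2 = 2 → 0x2 << 30 → word 0xacb0afdc
word = 0xacb0afdc → little-endian bytes:
  [0]=0xdc  [1]=0xaf  [2]=0xb0  [3]=0xac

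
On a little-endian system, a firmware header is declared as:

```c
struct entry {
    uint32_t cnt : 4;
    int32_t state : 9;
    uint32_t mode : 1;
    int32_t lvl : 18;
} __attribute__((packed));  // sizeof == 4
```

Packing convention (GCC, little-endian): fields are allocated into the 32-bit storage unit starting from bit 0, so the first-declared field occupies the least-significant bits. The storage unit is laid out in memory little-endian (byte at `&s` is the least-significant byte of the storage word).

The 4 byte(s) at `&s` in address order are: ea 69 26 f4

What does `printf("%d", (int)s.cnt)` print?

[0]=0xea [1]=0x69 [2]=0x26 [3]=0xf4 (little-endian) → word 0xf42669ea
cnt:4 @ bit 0 → (0xf42669ea>>0)&0xf = 0xa  ←
state:9 @ bit 4 → (0xf42669ea>>4)&0x1ff = 0x9e
mode:1 @ bit 13 → (0xf42669ea>>13)&0x1 = 0x1
lvl:18 @ bit 14 → (0xf42669ea>>14)&0x3ffff = 0x3d099

10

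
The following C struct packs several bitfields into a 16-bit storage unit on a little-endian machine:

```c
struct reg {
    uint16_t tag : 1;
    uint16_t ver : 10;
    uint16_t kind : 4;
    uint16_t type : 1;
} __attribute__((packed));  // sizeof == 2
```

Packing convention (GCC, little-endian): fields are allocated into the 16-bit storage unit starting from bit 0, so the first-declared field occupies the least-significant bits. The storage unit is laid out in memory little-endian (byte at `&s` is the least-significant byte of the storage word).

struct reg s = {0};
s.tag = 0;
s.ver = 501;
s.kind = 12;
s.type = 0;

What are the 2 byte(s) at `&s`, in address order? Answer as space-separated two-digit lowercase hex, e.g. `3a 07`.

ea 63

[0+:1] tag=0 & 0x1 = 0x0; word=0x0000
[1+:10] ver=501 & 0x3ff = 0x1f5; word=0x03ea
[11+:4] kind=12 & 0xf = 0xc; word=0x63ea
[15+:1] type=0 & 0x1 = 0x0; word=0x63ea
word = 0x63ea → little-endian bytes:
  [0]=0xea  [1]=0x63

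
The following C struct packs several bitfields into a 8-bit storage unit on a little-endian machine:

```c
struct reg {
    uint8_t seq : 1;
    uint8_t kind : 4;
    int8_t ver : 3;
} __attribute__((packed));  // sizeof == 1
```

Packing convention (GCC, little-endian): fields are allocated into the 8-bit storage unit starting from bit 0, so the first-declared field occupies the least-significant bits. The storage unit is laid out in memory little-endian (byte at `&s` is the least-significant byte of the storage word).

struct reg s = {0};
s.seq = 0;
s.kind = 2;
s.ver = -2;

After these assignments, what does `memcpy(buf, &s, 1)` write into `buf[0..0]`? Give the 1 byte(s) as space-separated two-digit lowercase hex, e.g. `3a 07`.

seq:1 = 0 → 0x0 << 0 → word 0x00
kind:4 = 2 → 0x2 << 1 → word 0x04
ver:3 = -2 → 0x6 << 5 → word 0xc4
word = 0xc4 → little-endian bytes:
  [0]=0xc4

c4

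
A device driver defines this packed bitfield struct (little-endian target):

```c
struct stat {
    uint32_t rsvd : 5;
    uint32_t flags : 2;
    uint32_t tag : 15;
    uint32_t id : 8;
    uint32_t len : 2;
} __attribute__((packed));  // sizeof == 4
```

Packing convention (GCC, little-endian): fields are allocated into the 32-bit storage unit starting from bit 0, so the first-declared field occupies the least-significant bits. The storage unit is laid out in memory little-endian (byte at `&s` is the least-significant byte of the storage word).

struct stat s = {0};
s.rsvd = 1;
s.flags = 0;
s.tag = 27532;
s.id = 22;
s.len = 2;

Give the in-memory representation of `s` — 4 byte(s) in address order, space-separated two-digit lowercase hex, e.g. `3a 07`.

[0+:5] rsvd=1 & 0x1f = 0x1; word=0x00000001
[5+:2] flags=0 & 0x3 = 0x0; word=0x00000001
[7+:15] tag=27532 & 0x7fff = 0x6b8c; word=0x0035c601
[22+:8] id=22 & 0xff = 0x16; word=0x05b5c601
[30+:2] len=2 & 0x3 = 0x2; word=0x85b5c601
word = 0x85b5c601 → little-endian bytes:
  [0]=0x01  [1]=0xc6  [2]=0xb5  [3]=0x85

01 c6 b5 85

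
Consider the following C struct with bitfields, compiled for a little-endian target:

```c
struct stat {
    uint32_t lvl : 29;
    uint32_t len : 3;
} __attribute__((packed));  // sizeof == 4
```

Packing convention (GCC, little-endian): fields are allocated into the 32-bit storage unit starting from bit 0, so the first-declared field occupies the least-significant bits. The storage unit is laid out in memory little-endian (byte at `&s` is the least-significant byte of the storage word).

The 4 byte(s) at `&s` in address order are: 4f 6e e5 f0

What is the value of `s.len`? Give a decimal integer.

7

[0]=0x4f [1]=0x6e [2]=0xe5 [3]=0xf0 (little-endian) → word 0xf0e56e4f
lvl [0+:29] = (word>>0) & 0x1fffffff = 283471439
len [29+:3] = (word>>29) & 0x7 = 7  ←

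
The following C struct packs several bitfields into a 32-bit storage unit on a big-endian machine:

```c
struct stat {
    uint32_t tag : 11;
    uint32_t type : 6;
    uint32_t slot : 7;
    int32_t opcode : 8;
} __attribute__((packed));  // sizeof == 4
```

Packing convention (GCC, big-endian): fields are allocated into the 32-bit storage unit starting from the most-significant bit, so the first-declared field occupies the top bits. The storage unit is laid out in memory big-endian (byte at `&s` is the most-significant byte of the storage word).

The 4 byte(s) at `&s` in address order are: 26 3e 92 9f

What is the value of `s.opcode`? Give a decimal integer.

-97

[0]=0x26 [1]=0x3e [2]=0x92 [3]=0x9f (big-endian) → word 0x263e929f
tag [21+:11] = (word>>21) & 0x7ff = 305
type [15+:6] = (word>>15) & 0x3f = 61
slot [8+:7] = (word>>8) & 0x7f = 18
opcode [0+:8] = (word>>0) & 0xff = 159  ←
opcode signed 8b, MSB=1: 159 - 256 = -97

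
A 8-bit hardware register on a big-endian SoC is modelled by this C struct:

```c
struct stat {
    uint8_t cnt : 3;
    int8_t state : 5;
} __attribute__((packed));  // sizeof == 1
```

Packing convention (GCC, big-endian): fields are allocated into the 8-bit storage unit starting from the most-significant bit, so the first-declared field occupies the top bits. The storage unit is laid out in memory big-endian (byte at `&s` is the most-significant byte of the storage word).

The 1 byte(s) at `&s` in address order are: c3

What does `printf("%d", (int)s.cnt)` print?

[0]=0xc3 (big-endian) → word 0xc3
cnt [5+:3] = (word>>5) & 0x7 = 6  ←
state [0+:5] = (word>>0) & 0x1f = 3

6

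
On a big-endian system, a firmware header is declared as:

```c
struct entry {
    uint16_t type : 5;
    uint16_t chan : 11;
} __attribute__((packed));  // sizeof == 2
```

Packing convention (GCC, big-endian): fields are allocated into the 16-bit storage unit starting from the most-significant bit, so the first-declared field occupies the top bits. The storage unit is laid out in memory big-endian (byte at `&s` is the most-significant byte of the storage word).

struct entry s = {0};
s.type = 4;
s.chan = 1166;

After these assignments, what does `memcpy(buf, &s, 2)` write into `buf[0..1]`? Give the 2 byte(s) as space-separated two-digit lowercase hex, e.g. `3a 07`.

24 8e

[11+:5] type=4 & 0x1f = 0x4; word=0x2000
[0+:11] chan=1166 & 0x7ff = 0x48e; word=0x248e
word = 0x248e → big-endian bytes:
  [0]=0x24  [1]=0x8e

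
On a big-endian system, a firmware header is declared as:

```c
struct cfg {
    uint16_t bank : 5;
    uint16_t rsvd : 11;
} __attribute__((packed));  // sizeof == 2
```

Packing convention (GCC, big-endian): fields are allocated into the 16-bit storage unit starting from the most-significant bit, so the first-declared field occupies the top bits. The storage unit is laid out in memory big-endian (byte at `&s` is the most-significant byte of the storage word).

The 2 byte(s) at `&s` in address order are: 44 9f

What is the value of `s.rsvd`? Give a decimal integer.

[0]=0x44 [1]=0x9f (big-endian) → word 0x449f
bank [11+:5] = (word>>11) & 0x1f = 8
rsvd [0+:11] = (word>>0) & 0x7ff = 1183  ←

1183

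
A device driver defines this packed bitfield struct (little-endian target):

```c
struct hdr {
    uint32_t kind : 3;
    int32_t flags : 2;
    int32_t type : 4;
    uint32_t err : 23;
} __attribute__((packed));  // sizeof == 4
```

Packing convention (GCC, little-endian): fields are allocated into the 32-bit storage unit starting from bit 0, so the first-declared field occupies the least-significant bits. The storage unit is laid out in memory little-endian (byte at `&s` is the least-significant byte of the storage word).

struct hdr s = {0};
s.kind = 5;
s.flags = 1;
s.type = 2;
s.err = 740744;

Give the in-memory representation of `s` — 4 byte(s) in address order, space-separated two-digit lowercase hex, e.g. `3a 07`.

4d 10 9b 16

[0+:3] kind=5 & 0x7 = 0x5; word=0x00000005
[3+:2] flags=1 & 0x3 = 0x1; word=0x0000000d
[5+:4] type=2 & 0xf = 0x2; word=0x0000004d
[9+:23] err=740744 & 0x7fffff = 0xb4d88; word=0x169b104d
word = 0x169b104d → little-endian bytes:
  [0]=0x4d  [1]=0x10  [2]=0x9b  [3]=0x16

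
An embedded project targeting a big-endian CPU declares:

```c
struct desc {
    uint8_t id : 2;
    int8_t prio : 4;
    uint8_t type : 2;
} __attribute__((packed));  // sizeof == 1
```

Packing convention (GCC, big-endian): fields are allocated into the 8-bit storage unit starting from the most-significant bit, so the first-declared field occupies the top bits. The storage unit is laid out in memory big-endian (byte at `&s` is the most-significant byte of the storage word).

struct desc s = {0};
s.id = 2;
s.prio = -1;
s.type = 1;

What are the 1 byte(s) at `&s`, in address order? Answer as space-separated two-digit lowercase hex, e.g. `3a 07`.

bd

[6+:2] id=2 & 0x3 = 0x2; word=0x80
[2+:4] prio=-1 & 0xf = 0xf; word=0xbc
[0+:2] type=1 & 0x3 = 0x1; word=0xbd
word = 0xbd → big-endian bytes:
  [0]=0xbd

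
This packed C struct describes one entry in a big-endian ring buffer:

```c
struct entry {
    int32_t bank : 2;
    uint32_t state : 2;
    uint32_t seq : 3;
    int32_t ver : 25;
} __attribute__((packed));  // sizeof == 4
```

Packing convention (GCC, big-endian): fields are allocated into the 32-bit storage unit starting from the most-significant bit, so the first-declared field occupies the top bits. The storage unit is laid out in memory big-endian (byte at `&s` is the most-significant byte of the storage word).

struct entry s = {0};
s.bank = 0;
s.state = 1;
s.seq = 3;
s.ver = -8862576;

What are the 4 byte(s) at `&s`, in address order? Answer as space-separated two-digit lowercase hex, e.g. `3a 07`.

[30+:2] bank=0 & 0x3 = 0x0; word=0x00000000
[28+:2] state=1 & 0x3 = 0x1; word=0x10000000
[25+:3] seq=3 & 0x7 = 0x3; word=0x16000000
[0+:25] ver=-8862576 & 0x1ffffff = 0x178c490; word=0x1778c490
word = 0x1778c490 → big-endian bytes:
  [0]=0x17  [1]=0x78  [2]=0xc4  [3]=0x90

17 78 c4 90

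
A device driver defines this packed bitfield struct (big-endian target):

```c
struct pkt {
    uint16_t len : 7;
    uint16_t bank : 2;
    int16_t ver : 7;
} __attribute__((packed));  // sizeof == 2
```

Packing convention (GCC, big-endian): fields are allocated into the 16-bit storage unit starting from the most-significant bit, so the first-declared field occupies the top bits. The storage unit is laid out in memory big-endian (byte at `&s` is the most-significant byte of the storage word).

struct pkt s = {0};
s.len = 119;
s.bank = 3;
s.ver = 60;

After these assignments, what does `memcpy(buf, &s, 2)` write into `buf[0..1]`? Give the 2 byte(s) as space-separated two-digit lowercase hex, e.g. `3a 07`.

len (7b) val=119 bits=0x77 at bit 9: 0xee00
bank (2b) val=3 bits=0x3 at bit 7: 0xef80
ver (7b) val=60 bits=0x3c at bit 0: 0xefbc
word = 0xefbc → big-endian bytes:
  [0]=0xef  [1]=0xbc

ef bc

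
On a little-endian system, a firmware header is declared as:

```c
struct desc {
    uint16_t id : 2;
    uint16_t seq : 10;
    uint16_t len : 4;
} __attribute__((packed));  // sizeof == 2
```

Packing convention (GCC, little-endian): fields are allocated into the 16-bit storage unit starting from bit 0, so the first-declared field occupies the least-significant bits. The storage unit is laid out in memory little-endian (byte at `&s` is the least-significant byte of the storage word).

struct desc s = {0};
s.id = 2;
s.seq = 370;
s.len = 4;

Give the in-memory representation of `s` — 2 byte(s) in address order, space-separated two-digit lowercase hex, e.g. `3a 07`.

id (2b) val=2 bits=0x2 at bit 0: 0x0002
seq (10b) val=370 bits=0x172 at bit 2: 0x05ca
len (4b) val=4 bits=0x4 at bit 12: 0x45ca
word = 0x45ca → little-endian bytes:
  [0]=0xca  [1]=0x45

ca 45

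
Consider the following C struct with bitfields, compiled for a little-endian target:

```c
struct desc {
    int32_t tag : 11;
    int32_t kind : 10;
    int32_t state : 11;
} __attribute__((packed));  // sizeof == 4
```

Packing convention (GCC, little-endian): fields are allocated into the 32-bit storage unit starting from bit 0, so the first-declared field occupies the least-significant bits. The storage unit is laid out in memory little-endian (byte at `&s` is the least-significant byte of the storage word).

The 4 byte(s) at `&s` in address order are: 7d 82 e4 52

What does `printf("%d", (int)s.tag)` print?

637

[0]=0x7d [1]=0x82 [2]=0xe4 [3]=0x52 (little-endian) → word 0x52e4827d
tag:11 @ bit 0 → (0x52e4827d>>0)&0x7ff = 0x27d  ←
kind:10 @ bit 11 → (0x52e4827d>>11)&0x3ff = 0x90
state:11 @ bit 21 → (0x52e4827d>>21)&0x7ff = 0x297
tag signed 11b, MSB=0: value = 637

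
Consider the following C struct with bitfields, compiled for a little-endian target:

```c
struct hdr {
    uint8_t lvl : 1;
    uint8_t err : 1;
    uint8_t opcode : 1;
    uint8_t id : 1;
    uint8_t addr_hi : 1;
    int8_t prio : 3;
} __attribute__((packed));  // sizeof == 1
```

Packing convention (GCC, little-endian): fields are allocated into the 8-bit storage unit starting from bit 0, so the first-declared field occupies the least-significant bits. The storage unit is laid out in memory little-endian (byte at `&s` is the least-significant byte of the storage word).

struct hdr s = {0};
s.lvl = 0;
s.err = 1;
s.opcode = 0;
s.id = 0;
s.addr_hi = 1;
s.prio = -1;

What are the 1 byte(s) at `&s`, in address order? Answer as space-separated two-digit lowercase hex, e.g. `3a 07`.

f2

lvl:1 = 0 → 0x0 << 0 → word 0x00
err:1 = 1 → 0x1 << 1 → word 0x02
opcode:1 = 0 → 0x0 << 2 → word 0x02
id:1 = 0 → 0x0 << 3 → word 0x02
addr_hi:1 = 1 → 0x1 << 4 → word 0x12
prio:3 = -1 → 0x7 << 5 → word 0xf2
word = 0xf2 → little-endian bytes:
  [0]=0xf2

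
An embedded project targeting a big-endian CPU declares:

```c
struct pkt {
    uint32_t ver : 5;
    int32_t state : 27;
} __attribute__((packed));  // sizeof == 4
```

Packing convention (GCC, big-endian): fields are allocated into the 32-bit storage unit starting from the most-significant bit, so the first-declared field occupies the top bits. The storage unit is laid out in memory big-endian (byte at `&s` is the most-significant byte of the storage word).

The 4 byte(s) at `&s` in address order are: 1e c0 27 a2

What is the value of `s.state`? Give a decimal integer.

-20961374

[0]=0x1e [1]=0xc0 [2]=0x27 [3]=0xa2 (big-endian) → word 0x1ec027a2
ver [27+:5] = (word>>27) & 0x1f = 3
state [0+:27] = (word>>0) & 0x7ffffff = 113256354  ←
state signed 27b, MSB=1: 113256354 - 134217728 = -20961374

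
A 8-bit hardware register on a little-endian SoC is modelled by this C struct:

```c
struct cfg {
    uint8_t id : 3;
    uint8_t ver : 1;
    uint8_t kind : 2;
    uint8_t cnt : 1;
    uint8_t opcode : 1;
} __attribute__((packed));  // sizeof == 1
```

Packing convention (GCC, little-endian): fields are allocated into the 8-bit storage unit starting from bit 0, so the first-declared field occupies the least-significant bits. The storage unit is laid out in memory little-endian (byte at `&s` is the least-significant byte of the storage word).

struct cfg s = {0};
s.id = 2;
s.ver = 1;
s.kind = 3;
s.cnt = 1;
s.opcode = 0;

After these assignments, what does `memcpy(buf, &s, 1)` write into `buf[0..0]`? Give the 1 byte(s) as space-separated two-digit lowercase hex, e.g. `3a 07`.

id (3b) val=2 bits=0x2 at bit 0: 0x02
ver (1b) val=1 bits=0x1 at bit 3: 0x0a
kind (2b) val=3 bits=0x3 at bit 4: 0x3a
cnt (1b) val=1 bits=0x1 at bit 6: 0x7a
opcode (1b) val=0 bits=0x0 at bit 7: 0x7a
word = 0x7a → little-endian bytes:
  [0]=0x7a

7a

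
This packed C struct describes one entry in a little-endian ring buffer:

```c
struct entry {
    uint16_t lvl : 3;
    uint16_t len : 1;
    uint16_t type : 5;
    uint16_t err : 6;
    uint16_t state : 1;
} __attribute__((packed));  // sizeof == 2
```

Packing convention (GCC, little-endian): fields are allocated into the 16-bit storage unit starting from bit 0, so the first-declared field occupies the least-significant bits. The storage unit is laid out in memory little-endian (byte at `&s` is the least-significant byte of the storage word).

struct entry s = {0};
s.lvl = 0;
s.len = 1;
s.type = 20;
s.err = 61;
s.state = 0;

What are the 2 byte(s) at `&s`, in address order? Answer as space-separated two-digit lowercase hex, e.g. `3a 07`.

lvl (3b) val=0 bits=0x0 at bit 0: 0x0000
len (1b) val=1 bits=0x1 at bit 3: 0x0008
type (5b) val=20 bits=0x14 at bit 4: 0x0148
err (6b) val=61 bits=0x3d at bit 9: 0x7b48
state (1b) val=0 bits=0x0 at bit 15: 0x7b48
word = 0x7b48 → little-endian bytes:
  [0]=0x48  [1]=0x7b

48 7b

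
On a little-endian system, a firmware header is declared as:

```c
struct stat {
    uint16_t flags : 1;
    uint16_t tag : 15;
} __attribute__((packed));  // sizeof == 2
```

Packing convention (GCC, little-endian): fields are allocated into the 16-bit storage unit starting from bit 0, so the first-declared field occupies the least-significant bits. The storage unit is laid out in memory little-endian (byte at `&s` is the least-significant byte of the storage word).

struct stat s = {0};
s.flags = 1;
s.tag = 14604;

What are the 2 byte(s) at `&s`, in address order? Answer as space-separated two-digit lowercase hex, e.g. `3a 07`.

19 72

[0+:1] flags=1 & 0x1 = 0x1; word=0x0001
[1+:15] tag=14604 & 0x7fff = 0x390c; word=0x7219
word = 0x7219 → little-endian bytes:
  [0]=0x19  [1]=0x72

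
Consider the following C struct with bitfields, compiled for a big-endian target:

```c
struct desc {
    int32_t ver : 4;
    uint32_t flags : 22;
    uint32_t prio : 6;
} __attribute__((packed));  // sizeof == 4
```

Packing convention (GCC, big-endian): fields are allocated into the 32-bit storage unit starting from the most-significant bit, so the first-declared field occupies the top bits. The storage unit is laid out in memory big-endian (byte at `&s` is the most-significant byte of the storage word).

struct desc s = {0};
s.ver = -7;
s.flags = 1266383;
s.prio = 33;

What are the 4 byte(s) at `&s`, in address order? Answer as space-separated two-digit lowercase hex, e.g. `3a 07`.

94 d4 b3 e1

[28+:4] ver=-7 & 0xf = 0x9; word=0x90000000
[6+:22] flags=1266383 & 0x3fffff = 0x1352cf; word=0x94d4b3c0
[0+:6] prio=33 & 0x3f = 0x21; word=0x94d4b3e1
word = 0x94d4b3e1 → big-endian bytes:
  [0]=0x94  [1]=0xd4  [2]=0xb3  [3]=0xe1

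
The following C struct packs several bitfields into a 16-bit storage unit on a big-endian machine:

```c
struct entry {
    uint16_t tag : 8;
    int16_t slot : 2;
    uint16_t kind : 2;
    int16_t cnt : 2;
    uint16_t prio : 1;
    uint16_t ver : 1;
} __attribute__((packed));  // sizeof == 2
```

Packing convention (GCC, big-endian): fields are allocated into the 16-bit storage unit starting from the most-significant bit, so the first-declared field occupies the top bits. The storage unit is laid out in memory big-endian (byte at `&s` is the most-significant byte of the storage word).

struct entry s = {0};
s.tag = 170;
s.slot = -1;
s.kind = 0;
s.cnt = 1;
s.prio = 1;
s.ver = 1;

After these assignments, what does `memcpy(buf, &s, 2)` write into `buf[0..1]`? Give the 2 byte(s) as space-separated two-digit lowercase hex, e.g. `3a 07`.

aa c7

tag (8b) val=170 bits=0xaa at bit 8: 0xaa00
slot (2b) val=-1 bits=0x3 at bit 6: 0xaac0
kind (2b) val=0 bits=0x0 at bit 4: 0xaac0
cnt (2b) val=1 bits=0x1 at bit 2: 0xaac4
prio (1b) val=1 bits=0x1 at bit 1: 0xaac6
ver (1b) val=1 bits=0x1 at bit 0: 0xaac7
word = 0xaac7 → big-endian bytes:
  [0]=0xaa  [1]=0xc7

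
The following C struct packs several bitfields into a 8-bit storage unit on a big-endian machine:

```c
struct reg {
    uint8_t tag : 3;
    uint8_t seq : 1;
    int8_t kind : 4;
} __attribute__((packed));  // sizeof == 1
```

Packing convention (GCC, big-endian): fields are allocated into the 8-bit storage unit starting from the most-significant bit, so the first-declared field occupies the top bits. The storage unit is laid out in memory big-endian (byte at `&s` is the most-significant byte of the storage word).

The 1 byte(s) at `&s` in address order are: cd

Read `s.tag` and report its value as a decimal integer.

6

[0]=0xcd (big-endian) → word 0xcd
tag [5+:3] = (word>>5) & 0x7 = 6  ←
seq [4+:1] = (word>>4) & 0x1 = 0
kind [0+:4] = (word>>0) & 0xf = 13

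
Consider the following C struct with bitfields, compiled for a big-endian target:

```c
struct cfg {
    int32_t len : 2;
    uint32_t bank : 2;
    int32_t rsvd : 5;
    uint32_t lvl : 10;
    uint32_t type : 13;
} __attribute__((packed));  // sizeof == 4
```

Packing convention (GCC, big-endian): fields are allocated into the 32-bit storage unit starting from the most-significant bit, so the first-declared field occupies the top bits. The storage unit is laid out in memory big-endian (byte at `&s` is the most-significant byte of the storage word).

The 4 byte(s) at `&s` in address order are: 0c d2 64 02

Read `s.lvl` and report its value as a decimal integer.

659

[0]=0x0c [1]=0xd2 [2]=0x64 [3]=0x02 (big-endian) → word 0x0cd26402
len [30+:2] = (word>>30) & 0x3 = 0
bank [28+:2] = (word>>28) & 0x3 = 0
rsvd [23+:5] = (word>>23) & 0x1f = 25
lvl [13+:10] = (word>>13) & 0x3ff = 659  ←
type [0+:13] = (word>>0) & 0x1fff = 1026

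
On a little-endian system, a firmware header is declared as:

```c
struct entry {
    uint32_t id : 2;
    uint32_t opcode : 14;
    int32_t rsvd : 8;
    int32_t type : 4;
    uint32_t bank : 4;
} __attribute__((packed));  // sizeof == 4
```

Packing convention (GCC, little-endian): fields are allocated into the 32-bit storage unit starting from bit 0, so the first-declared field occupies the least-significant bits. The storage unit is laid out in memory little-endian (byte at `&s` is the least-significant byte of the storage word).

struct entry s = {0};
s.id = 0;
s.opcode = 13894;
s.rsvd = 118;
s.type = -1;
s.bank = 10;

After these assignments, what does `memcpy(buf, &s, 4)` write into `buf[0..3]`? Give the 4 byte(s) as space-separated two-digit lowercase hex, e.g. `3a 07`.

18 d9 76 af

id (2b) val=0 bits=0x0 at bit 0: 0x00000000
opcode (14b) val=13894 bits=0x3646 at bit 2: 0x0000d918
rsvd (8b) val=118 bits=0x76 at bit 16: 0x0076d918
type (4b) val=-1 bits=0xf at bit 24: 0x0f76d918
bank (4b) val=10 bits=0xa at bit 28: 0xaf76d918
word = 0xaf76d918 → little-endian bytes:
  [0]=0x18  [1]=0xd9  [2]=0x76  [3]=0xaf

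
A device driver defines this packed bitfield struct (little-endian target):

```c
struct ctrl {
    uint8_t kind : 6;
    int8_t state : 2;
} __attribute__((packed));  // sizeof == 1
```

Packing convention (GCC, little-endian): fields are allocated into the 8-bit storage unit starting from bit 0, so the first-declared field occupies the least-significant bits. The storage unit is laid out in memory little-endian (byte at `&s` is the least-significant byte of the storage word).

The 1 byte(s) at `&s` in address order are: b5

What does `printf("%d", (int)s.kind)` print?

[0]=0xb5 (little-endian) → word 0xb5
kind [0+:6] = (word>>0) & 0x3f = 53  ←
state [6+:2] = (word>>6) & 0x3 = 2

53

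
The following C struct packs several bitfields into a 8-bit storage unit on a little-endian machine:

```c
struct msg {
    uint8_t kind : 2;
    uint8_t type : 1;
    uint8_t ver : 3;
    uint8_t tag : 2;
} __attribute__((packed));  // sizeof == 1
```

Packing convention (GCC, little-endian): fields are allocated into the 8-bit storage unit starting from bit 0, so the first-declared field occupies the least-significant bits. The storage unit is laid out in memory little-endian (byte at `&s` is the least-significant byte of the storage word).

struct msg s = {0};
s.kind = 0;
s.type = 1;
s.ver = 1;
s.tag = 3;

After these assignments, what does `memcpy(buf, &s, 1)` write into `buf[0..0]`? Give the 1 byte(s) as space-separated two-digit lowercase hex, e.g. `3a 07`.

kind:2 = 0 → 0x0 << 0 → word 0x00
type:1 = 1 → 0x1 << 2 → word 0x04
ver:3 = 1 → 0x1 << 3 → word 0x0c
tag:2 = 3 → 0x3 << 6 → word 0xcc
word = 0xcc → little-endian bytes:
  [0]=0xcc

cc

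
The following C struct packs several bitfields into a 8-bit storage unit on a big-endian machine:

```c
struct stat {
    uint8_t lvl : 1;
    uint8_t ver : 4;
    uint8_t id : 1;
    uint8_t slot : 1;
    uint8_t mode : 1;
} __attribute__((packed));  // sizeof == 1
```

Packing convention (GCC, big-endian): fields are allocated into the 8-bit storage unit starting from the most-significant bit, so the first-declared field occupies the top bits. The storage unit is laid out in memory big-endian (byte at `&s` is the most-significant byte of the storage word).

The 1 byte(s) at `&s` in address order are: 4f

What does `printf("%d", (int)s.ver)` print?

9

[0]=0x4f (big-endian) → word 0x4f
lvl:1 @ bit 7 → (0x4f>>7)&0x1 = 0x0
ver:4 @ bit 3 → (0x4f>>3)&0xf = 0x9  ←
id:1 @ bit 2 → (0x4f>>2)&0x1 = 0x1
slot:1 @ bit 1 → (0x4f>>1)&0x1 = 0x1
mode:1 @ bit 0 → (0x4f>>0)&0x1 = 0x1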